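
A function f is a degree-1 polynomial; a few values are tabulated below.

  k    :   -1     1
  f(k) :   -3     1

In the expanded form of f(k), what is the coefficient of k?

2

Write f(k) = ak + b; the 2 given values yield a linear system in the 2 coefficients.
Solving, f(k) = 2k - 1.
The coefficient of k is 2.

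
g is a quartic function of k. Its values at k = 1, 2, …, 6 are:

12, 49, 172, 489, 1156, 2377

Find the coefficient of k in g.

6

First differences: 37, 123, 317, 667, 1221. Second differences: 86, 194, 350, 554. Third differences: 108, 156, 204. Fourth differences: 48, 48.
Level-4 differences are constant, so g has degree 4.
Fitting a degree-4 polynomial gives g(k) = 2k^4 - 2k³ + 5k² + 6k + 1.
The coefficient of k is 6.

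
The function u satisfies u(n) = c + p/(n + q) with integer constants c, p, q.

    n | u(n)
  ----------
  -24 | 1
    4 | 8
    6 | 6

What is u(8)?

5

(u(n) − c)(n + q) = p for each data point; the three points give a linear system in c and q, then p follows.
Solving: c = 2, q = 0, p = 24, so u(n) = 2 + 24/(n + 0).
Then u(8) = 2 + 24/8 = 5.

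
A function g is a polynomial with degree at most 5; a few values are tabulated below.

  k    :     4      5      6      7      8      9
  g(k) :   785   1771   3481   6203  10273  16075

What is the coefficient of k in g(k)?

First differences: 986, 1710, 2722, 4070, 5802. Second differences: 724, 1012, 1348, 1732. Third differences: 288, 336, 384. Fourth differences: 48, 48.
Level-4 differences are constant, so g has degree 4.
Fitting a degree-4 polynomial gives g(k) = 2k^4 + 4k³ + 4k + 1.
The coefficient of k is 4.

4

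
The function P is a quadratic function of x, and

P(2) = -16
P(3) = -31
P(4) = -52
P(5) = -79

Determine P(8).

-196

First differences: -15, -21, -27. Second differences: -6, -6.
Level-2 differences are constant, so P has degree 2.
Fitting a degree-2 polynomial gives P(x) = -3x² - 4.
Then P(8) = -196.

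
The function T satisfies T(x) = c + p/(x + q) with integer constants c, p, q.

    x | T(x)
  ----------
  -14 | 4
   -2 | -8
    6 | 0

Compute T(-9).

6

(T(x) − c)(x + q) = p for each data point; the three points give a linear system in c and q, then p follows.
Solving: c = 2, q = 4, p = -20, so T(x) = 2 − 20/(x + 4).
Then T(-9) = 2 − 20/(-5) = 6.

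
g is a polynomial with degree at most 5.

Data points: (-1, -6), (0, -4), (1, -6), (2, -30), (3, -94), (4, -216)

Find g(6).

Write g(t) = at^5 + bt^4 + ct³ + dt² + et + p; the 6 given values yield a linear system in the 6 coefficients.
Solving, the top 2 coefficients vanish, and g(t) = -3t³ - 2t² + 3t - 4.
Then g(6) = -706.

-706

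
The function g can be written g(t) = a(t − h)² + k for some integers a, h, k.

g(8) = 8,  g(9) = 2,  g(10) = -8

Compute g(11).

-22

First differences -6, -10; second difference -4 = 2a, so a = -2.
Expanding, the t-coefficient is −2ah = 4h; matching it to the data gives h = 7, and then k = 10.
So g(t) = -2(t − 7)² + 10.
g(11) = -2·4² + 10 = -22.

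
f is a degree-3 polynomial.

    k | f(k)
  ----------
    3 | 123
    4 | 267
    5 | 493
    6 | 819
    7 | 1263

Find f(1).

9

First differences: 144, 226, 326, 444. Second differences: 82, 100, 118. Third differences: 18, 18.
Level-3 differences are constant, so f has degree 3.
Fitting a degree-3 polynomial gives f(k) = 3k³ + 5k² - 2k + 3.
Then f(1) = 9.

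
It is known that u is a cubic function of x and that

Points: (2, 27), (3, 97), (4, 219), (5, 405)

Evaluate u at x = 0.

-5

Write u(x) = ax³ + bx² + cx + d; the 4 given values yield a linear system in the 4 coefficients.
Solving, u(x) = 2x³ + 8x² - 8x - 5.
Then u(0) = -5.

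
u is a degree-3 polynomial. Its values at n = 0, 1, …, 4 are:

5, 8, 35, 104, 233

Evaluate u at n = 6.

743

First differences: 3, 27, 69, 129. Second differences: 24, 42, 60. Third differences: 18, 18.
Level-3 differences are constant, so u has degree 3.
Fitting a degree-3 polynomial gives u(n) = 3n³ + 3n² - 3n + 5.
Then u(6) = 743.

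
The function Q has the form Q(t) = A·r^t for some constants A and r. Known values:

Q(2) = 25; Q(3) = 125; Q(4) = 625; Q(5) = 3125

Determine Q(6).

Consecutive ratio: 125/25 = 5, and 625/125 = 5, so r = 5.
Then A·5^2 = 25 gives A = 1, and Q(t) = 1·5^t.
Q(6) = 1·5^6 = 15625.

15625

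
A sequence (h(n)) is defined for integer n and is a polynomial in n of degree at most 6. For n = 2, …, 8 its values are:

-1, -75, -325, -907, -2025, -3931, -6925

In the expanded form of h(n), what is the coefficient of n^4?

Write h(n) = an^6 + bn^5 + cn^4 + dn³ + en² + pn + q; the 7 given values yield a linear system in the 7 coefficients.
Solving, the top 2 coefficients vanish, and h(n) = -2n^4 + 2n³ + 4n² - 2n + 3.
The coefficient of n^4 is -2.

-2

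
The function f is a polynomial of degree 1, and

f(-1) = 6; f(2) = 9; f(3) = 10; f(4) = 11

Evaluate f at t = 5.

Write f(t) = at + b; the 4 given values yield a linear system in the 2 coefficients.
Solving, f(t) = t + 7.
Then f(5) = 12.

12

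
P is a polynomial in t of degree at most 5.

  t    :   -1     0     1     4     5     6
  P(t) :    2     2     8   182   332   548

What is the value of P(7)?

Write P(t) = at^5 + bt^4 + ct³ + dt² + et + p; the 6 given values yield a linear system in the 6 coefficients.
Solving, the top 2 coefficients vanish, and P(t) = 2t³ + 3t² + t + 2.
Then P(7) = 842.

842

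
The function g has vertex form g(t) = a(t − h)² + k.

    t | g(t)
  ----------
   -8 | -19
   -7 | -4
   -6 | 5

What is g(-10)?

-67

First differences 15, 9; second difference -6 = 2a, so a = -3.
Expanding, the t-coefficient is −2ah = 6h; matching it to the data gives h = -5, and then k = 8.
So g(t) = -3(t + 5)² + 8.
g(-10) = -3·(-5)² + 8 = -67.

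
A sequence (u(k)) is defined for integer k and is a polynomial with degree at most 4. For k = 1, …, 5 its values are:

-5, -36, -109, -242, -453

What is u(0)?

First differences: -31, -73, -133, -211. Second differences: -42, -60, -78. Third differences: -18, -18.
Level-3 differences are constant, so u has degree 3.
Fitting a degree-3 polynomial gives u(k) = -3k³ - 3k² - k + 2.
Then u(0) = 2.

2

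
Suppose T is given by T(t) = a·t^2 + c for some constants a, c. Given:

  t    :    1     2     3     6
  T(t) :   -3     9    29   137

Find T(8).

249

From T(1) = -3 and T(2) = 9: 1a + c = -3 and 4a + c = 9.
Subtracting: 3a = 12, so a = 4; then c = -3 − 4·1 = -7.
So T(t) = 4t² − 7, and T(8) = 249.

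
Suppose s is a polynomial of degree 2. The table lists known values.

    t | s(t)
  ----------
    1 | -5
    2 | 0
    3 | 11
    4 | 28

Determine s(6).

80

First differences: 5, 11, 17. Second differences: 6, 6.
Level-2 differences are constant, so s has degree 2.
Fitting a degree-2 polynomial gives s(t) = 3t² - 4t - 4.
Then s(6) = 80.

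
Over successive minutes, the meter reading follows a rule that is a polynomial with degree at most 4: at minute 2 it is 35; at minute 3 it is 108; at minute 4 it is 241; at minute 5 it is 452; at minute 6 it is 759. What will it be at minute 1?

4

Write the value at n as u(n).
First differences: 73, 133, 211, 307. Second differences: 60, 78, 96. Third differences: 18, 18.
Level-3 differences are constant, so u has degree 3.
Fitting a degree-3 polynomial gives u(n) = 3n³ + 3n² + n - 3.
Then u(1) = 4.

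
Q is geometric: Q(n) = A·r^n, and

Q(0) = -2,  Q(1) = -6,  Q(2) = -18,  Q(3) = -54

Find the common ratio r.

Consecutive ratio: -6/(-2) = 3, and -18/(-6) = 3, so r = 3.
Then A·3^0 = -2 gives A = -2, and Q(n) = -2·3^n.

3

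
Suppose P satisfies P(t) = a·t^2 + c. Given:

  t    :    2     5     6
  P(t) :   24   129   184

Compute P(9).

409

From P(2) = 24 and P(5) = 129: 4a + c = 24 and 25a + c = 129.
Subtracting: 21a = 105, so a = 5; then c = 24 − 5·4 = 4.
So P(t) = 5t² + 4, and P(9) = 409.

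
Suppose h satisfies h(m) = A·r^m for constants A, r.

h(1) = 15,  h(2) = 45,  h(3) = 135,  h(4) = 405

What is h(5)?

1215

Consecutive ratio: 45/15 = 3, and 135/45 = 3, so r = 3.
Then A·3^1 = 15 gives A = 5, and h(m) = 5·3^m.
h(5) = 5·3^5 = 1215.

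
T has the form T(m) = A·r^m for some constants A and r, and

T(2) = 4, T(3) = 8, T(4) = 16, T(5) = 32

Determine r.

Consecutive ratio: 8/4 = 2, and 16/8 = 2, so r = 2.
Then A·2^2 = 4 gives A = 1, and T(m) = 1·2^m.

2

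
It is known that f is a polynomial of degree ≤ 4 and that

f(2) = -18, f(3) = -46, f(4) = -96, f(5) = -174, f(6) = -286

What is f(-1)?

-6

First differences: -28, -50, -78, -112. Second differences: -22, -28, -34. Third differences: -6, -6.
Level-3 differences are constant, so f has degree 3.
Fitting a degree-3 polynomial gives f(n) = -n³ - 2n² + n - 4.
Then f(-1) = -6.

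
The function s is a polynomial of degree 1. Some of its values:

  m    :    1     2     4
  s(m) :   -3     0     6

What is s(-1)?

Write s(m) = am + b; the 3 given values yield a linear system in the 2 coefficients.
Solving, s(m) = 3m - 6.
Then s(-1) = -9.

-9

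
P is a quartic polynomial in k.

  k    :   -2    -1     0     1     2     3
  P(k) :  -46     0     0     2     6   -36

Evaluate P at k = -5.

Write P(k) = ak^4 + bk³ + ck² + dk + e; the 6 given values yield a linear system in the 5 coefficients.
Solving, P(k) = -2k^4 + 4k³ + 3k² - 3k.
Then P(-5) = -1660.

-1660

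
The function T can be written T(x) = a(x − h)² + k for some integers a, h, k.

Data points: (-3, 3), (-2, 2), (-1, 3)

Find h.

-2

First differences -1, 1; second difference 2 = 2a, so a = 1.
Expanding, the x-coefficient is −2ah = -2h; matching it to the data gives h = -2, and then k = 2.
So T(x) = 1(x + 2)² + 2.
Hence h = -2.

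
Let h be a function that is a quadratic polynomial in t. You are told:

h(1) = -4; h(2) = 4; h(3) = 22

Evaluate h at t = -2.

32

Write h(t) = at² + bt + c; the 3 given values yield a linear system in the 3 coefficients.
Solving, h(t) = 5t² - 7t - 2.
Then h(-2) = 32.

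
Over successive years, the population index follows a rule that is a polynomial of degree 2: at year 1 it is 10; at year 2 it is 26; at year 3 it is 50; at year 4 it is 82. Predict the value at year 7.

226

Write the value at x as f(x).
Write f(x) = ax² + bx + c; the 4 given values yield a linear system in the 3 coefficients.
Solving, f(x) = 4x² + 4x + 2.
Then f(7) = 226.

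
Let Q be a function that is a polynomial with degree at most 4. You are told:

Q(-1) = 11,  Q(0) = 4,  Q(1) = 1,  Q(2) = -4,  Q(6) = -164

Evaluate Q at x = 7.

-269

Write Q(x) = ax^4 + bx³ + cx² + dx + e; the 5 given values yield a linear system in the 5 coefficients.
Solving, the leading coefficient vanishes, and Q(x) = -x³ + 2x² - 4x + 4.
Then Q(7) = -269.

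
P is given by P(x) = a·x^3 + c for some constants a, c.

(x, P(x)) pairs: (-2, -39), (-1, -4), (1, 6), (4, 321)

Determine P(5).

From P(-2) = -39 and P(-1) = -4: -8a + c = -39 and -1a + c = -4.
Subtracting: 7a = 35, so a = 5; then c = -39 − 5·(-8) = 1.
So P(x) = 5x³ + 1, and P(5) = 626.

626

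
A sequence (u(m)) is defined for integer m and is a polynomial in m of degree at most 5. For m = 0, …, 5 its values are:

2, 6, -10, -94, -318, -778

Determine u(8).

-4894

First differences: 4, -16, -84, -224, -460. Second differences: -20, -68, -140, -236. Third differences: -48, -72, -96. Fourth differences: -24, -24.
Level-4 differences are constant, so u has degree 4.
Fitting a degree-4 polynomial gives u(m) = -m^4 - 2m³ + 3m² + 4m + 2.
Then u(8) = -4894.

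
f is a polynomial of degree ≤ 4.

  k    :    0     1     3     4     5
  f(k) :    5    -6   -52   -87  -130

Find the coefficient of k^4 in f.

Write f(k) = ak^4 + bk³ + ck² + dk + e; the 5 given values yield a linear system in the 5 coefficients.
Solving, the top 2 coefficients vanish, and f(k) = -4k² - 7k + 5.
The coefficient of k^4 is 0.

0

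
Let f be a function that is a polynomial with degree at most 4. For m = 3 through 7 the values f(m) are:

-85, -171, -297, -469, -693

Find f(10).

-1737

First differences: -86, -126, -172, -224. Second differences: -40, -46, -52. Third differences: -6, -6.
Level-3 differences are constant, so f has degree 3.
Fitting a degree-3 polynomial gives f(m) = -m³ - 8m² + 7m - 7.
Then f(10) = -1737.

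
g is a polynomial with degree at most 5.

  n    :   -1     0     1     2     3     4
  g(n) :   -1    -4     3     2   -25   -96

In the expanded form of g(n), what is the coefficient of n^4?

Write g(n) = an^5 + bn^4 + cn³ + dn² + en + p; the 6 given values yield a linear system in the 6 coefficients.
Solving, the top 2 coefficients vanish, and g(n) = -3n³ + 5n² + 5n - 4.
The coefficient of n^4 is 0.

0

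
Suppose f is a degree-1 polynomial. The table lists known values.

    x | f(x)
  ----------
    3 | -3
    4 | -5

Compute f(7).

-11

Write f(x) = ax + b; the 2 given values yield a linear system in the 2 coefficients.
Solving, f(x) = -2x + 3.
Then f(7) = -11.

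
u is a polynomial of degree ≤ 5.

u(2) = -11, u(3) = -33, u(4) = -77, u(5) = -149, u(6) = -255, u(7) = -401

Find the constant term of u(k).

-9

First differences: -22, -44, -72, -106, -146. Second differences: -22, -28, -34, -40. Third differences: -6, -6, -6.
Level-3 differences are constant, so u has degree 3.
Fitting a degree-3 polynomial gives u(k) = -k³ - 2k² + 7k - 9.
The constant term is u(0) = -9.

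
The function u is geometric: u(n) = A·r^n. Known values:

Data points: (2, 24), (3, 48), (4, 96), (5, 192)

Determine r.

2

Consecutive ratio: 48/24 = 2, and 96/48 = 2, so r = 2.
Then A·2^2 = 24 gives A = 6, and u(n) = 6·2^n.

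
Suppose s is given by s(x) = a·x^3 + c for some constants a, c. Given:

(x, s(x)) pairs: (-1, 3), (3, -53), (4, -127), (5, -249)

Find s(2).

From s(-1) = 3 and s(3) = -53: -1a + c = 3 and 27a + c = -53.
Subtracting: 28a = -56, so a = -2; then c = 3 − (-2)·(-1) = 1.
So s(x) = -2x³ + 1, and s(2) = -15.

-15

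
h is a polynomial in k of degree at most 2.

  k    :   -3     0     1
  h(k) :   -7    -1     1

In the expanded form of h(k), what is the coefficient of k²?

0

Write h(k) = ak² + bk + c; the 3 given values yield a linear system in the 3 coefficients.
Solving, the leading coefficient vanishes, and h(k) = 2k - 1.
The coefficient of k² is 0.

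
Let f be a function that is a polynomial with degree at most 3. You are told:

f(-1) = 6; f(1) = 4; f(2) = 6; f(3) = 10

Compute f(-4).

24

Write f(x) = ax³ + bx² + cx + d; the 4 given values yield a linear system in the 4 coefficients.
Solving, the leading coefficient vanishes, and f(x) = x² - x + 4.
Then f(-4) = 24.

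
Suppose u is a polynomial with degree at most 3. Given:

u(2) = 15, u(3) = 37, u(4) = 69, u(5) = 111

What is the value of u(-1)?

Write u(k) = ak³ + bk² + ck + d; the 4 given values yield a linear system in the 4 coefficients.
Solving, the leading coefficient vanishes, and u(k) = 5k² - 3k + 1.
Then u(-1) = 9.

9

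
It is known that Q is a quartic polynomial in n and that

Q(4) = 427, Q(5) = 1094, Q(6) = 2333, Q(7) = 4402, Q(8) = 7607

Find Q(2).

Write Q(n) = an^4 + bn³ + cn² + dn + e; the 5 given values yield a linear system in the 5 coefficients.
Solving, Q(n) = 2n^4 - n³ - n² - n - 1.
Then Q(2) = 17.

17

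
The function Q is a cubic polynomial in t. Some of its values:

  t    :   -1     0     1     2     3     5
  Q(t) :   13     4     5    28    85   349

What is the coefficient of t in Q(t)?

Write Q(t) = at³ + bt² + ct + d; the 6 given values yield a linear system in the 4 coefficients.
Solving, Q(t) = 2t³ + 5t² - 6t + 4.
The coefficient of t is -6.

-6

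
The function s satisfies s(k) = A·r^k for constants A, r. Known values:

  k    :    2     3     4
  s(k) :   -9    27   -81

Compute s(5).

243

Consecutive ratio: 27/(-9) = -3, and -81/27 = -3, so r = -3.
Then A·(-3)^2 = -9 gives A = -1, and s(k) = -1·(-3)^k.
s(5) = -1·(-3)^5 = 243.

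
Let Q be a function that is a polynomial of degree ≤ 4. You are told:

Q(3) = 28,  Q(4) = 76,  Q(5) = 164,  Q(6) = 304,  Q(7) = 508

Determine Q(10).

Write Q(m) = am^4 + bm³ + cm² + dm + e; the 5 given values yield a linear system in the 5 coefficients.
Solving, the leading coefficient vanishes, and Q(m) = 2m³ - 4m² + 2m + 4.
Then Q(10) = 1624.

1624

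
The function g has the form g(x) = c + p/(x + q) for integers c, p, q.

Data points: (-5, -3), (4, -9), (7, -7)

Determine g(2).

-17

(g(x) − c)(x + q) = p for each data point; the three points give a linear system in c and q, then p follows.
Solving: c = -5, q = -1, p = -12, so g(x) = -5 − 12/(x − 1).
Then g(2) = -5 − 12/1 = -17.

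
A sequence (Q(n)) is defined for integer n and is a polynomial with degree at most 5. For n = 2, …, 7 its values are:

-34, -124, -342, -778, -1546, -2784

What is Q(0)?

2

Write Q(n) = an^5 + bn^4 + cn³ + dn² + en + p; the 6 given values yield a linear system in the 6 coefficients.
Solving, the leading coefficient vanishes, and Q(n) = -n^4 - n³ - 6n + 2.
The constant term is Q(0) = 2.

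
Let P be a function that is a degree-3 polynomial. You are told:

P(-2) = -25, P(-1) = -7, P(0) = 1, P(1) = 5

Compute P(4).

53

Write P(n) = an³ + bn² + cn + d; the 4 given values yield a linear system in the 4 coefficients.
Solving, P(n) = n³ - 2n² + 5n + 1.
Then P(4) = 53.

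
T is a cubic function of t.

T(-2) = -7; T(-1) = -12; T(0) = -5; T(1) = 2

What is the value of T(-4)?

Write T(t) = at³ + bt² + ct + d; the 4 given values yield a linear system in the 4 coefficients.
Solving, T(t) = -2t³ + 9t - 5.
Then T(-4) = 87.

87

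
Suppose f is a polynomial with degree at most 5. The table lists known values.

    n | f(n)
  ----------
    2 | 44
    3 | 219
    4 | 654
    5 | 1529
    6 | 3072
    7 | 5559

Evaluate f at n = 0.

Write f(n) = an^5 + bn^4 + cn³ + dn² + en + p; the 6 given values yield a linear system in the 6 coefficients.
Solving, the leading coefficient vanishes, and f(n) = 2n^4 + 2n³ + 2n² - 3n - 6.
Then f(0) = -6.

-6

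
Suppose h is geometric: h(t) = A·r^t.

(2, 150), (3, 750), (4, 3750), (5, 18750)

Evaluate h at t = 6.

Consecutive ratio: 750/150 = 5, and 3750/750 = 5, so r = 5.
Then A·5^2 = 150 gives A = 6, and h(t) = 6·5^t.
h(6) = 6·5^6 = 93750.

93750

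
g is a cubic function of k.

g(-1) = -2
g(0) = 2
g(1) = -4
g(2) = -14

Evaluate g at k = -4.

Write g(k) = ak³ + bk² + ck + d; the 4 given values yield a linear system in the 4 coefficients.
Solving, g(k) = k³ - 5k² - 2k + 2.
Then g(-4) = -134.

-134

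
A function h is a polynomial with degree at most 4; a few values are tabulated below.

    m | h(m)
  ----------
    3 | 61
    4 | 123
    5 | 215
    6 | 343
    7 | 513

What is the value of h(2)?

Write h(m) = am^4 + bm³ + cm² + dm + e; the 5 given values yield a linear system in the 5 coefficients.
Solving, the leading coefficient vanishes, and h(m) = m³ + 3m² + 4m - 5.
Then h(2) = 23.

23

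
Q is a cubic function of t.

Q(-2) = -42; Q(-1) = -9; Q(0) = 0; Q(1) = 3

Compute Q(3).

63

Write Q(t) = at³ + bt² + ct + d; the 4 given values yield a linear system in the 4 coefficients.
Solving, Q(t) = 3t³ - 3t² + 3t.
Then Q(3) = 63.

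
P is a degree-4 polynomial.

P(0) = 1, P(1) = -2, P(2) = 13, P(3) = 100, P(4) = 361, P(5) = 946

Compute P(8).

First differences: -3, 15, 87, 261, 585. Second differences: 18, 72, 174, 324. Third differences: 54, 102, 150. Fourth differences: 48, 48.
Level-4 differences are constant, so P has degree 4.
Fitting a degree-4 polynomial gives P(t) = 2t^4 - 3t³ + 4t² - 6t + 1.
Then P(8) = 6865.

6865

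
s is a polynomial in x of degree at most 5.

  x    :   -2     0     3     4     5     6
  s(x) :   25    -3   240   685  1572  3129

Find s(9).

Write s(x) = ax^5 + bx^4 + cx³ + dx² + ex + p; the 6 given values yield a linear system in the 6 coefficients.
Solving, the leading coefficient vanishes, and s(x) = 2x^4 + 2x³ + 3x² - 3.
Then s(9) = 14820.

14820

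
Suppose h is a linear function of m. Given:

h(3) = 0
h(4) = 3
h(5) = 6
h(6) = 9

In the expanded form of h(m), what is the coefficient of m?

3

First differences: 3, 3, 3.
Level-1 differences are constant, so h has degree 1.
Fitting a degree-1 polynomial gives h(m) = 3m - 9.
The coefficient of m is 3.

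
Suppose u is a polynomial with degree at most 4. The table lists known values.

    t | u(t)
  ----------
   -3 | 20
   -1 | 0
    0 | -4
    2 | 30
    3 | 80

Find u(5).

Write u(t) = at^4 + bt³ + ct² + dt + e; the 5 given values yield a linear system in the 5 coefficients.
Solving, the leading coefficient vanishes, and u(t) = t³ + 6t² + t - 4.
Then u(5) = 276.

276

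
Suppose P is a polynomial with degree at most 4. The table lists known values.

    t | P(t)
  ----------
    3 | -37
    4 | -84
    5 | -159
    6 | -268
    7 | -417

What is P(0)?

Write P(t) = at^4 + bt³ + ct² + dt + e; the 5 given values yield a linear system in the 5 coefficients.
Solving, the leading coefficient vanishes, and P(t) = -t³ - 2t² + 4t - 4.
The constant term is P(0) = -4.

-4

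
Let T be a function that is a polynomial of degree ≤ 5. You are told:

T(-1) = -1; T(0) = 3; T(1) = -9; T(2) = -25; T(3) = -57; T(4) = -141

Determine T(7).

First differences: 4, -12, -16, -32, -84. Second differences: -16, -4, -16, -52. Third differences: 12, -12, -36. Fourth differences: -24, -24.
Level-4 differences are constant, so T has degree 4.
Fitting a degree-4 polynomial gives T(m) = -m^4 + 4m³ - 7m² - 8m + 3.
Then T(7) = -1425.

-1425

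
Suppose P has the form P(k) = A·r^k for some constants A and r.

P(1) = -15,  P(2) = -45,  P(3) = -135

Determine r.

3

Consecutive ratio: -45/(-15) = 3, and -135/(-45) = 3, so r = 3.
Then A·3^1 = -15 gives A = -5, and P(k) = -5·3^k.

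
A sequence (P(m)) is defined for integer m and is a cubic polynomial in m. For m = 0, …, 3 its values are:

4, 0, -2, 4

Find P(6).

130

Write P(m) = am³ + bm² + cm + d; the 4 given values yield a linear system in the 4 coefficients.
Solving, P(m) = m³ - 2m² - 3m + 4.
Then P(6) = 130.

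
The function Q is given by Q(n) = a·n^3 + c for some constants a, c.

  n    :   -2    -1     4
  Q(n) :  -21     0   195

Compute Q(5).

378

From Q(-2) = -21 and Q(-1) = 0: -8a + c = -21 and -1a + c = 0.
Subtracting: 7a = 21, so a = 3; then c = -21 − 3·(-8) = 3.
So Q(n) = 3n³ + 3, and Q(5) = 378.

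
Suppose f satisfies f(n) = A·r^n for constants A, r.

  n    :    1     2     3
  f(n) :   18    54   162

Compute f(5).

Consecutive ratio: 54/18 = 3, and 162/54 = 3, so r = 3.
Then A·3^1 = 18 gives A = 6, and f(n) = 6·3^n.
f(5) = 6·3^5 = 1458.

1458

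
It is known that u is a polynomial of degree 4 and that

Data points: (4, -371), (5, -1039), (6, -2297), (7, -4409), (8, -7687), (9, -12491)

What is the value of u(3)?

-77

Write u(m) = am^4 + bm³ + cm² + dm + e; the 6 given values yield a linear system in the 5 coefficients.
Solving, u(m) = -2m^4 + 7m² + 7m + 1.
Then u(3) = -77.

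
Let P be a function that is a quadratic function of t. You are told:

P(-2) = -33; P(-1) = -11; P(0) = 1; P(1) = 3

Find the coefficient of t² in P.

Write P(t) = at² + bt + c; the 4 given values yield a linear system in the 3 coefficients.
Solving, P(t) = -5t² + 7t + 1.
The coefficient of t² is -5.

-5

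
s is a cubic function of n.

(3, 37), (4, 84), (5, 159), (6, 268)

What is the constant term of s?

Write s(n) = an³ + bn² + cn + d; the 4 given values yield a linear system in the 4 coefficients.
Solving, s(n) = n³ + 2n² - 4n + 4.
The constant term is s(0) = 4.

4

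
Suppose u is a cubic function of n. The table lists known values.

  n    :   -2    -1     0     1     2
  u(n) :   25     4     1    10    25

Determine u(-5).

First differences: -21, -3, 9, 15. Second differences: 18, 12, 6. Third differences: -6, -6.
Level-3 differences are constant, so u has degree 3.
Fitting a degree-3 polynomial gives u(n) = -n³ + 6n² + 4n + 1.
Then u(-5) = 256.

256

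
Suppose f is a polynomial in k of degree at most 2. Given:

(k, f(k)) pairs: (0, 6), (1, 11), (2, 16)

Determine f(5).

First differences: 5, 5.
Level-1 differences are constant, so f has degree 1.
Fitting a degree-1 polynomial gives f(k) = 5k + 6.
Then f(5) = 31.

31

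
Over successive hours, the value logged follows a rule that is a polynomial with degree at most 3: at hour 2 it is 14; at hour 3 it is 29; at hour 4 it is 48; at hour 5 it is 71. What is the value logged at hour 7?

Write the value at k as g(k).
First differences: 15, 19, 23. Second differences: 4, 4.
Level-2 differences are constant, so g has degree 2.
Fitting a degree-2 polynomial gives g(k) = 2k² + 5k - 4.
Then g(7) = 129.

129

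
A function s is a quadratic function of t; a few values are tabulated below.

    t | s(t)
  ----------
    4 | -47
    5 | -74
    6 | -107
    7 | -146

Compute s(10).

First differences: -27, -33, -39. Second differences: -6, -6.
Level-2 differences are constant, so s has degree 2.
Fitting a degree-2 polynomial gives s(t) = -3t² + 1.
Then s(10) = -299.

-299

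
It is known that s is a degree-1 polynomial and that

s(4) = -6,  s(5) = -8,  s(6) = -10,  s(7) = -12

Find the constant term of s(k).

2

Write s(k) = ak + b; the 4 given values yield a linear system in the 2 coefficients.
Solving, s(k) = -2k + 2.
The constant term is s(0) = 2.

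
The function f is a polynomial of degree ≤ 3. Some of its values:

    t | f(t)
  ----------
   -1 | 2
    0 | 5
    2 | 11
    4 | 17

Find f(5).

Write f(t) = at³ + bt² + ct + d; the 4 given values yield a linear system in the 4 coefficients.
Solving, the top 2 coefficients vanish, and f(t) = 3t + 5.
Then f(5) = 20.

20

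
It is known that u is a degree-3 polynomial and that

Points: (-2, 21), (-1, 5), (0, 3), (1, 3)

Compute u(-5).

Write u(t) = at³ + bt² + ct + d; the 4 given values yield a linear system in the 4 coefficients.
Solving, u(t) = -2t³ + t² + t + 3.
Then u(-5) = 273.

273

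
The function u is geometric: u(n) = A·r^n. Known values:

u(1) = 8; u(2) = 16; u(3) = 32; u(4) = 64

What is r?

2

Consecutive ratio: 16/8 = 2, and 32/16 = 2, so r = 2.
Then A·2^1 = 8 gives A = 4, and u(n) = 4·2^n.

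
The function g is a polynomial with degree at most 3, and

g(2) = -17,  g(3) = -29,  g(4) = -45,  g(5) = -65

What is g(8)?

-149

First differences: -12, -16, -20. Second differences: -4, -4.
Level-2 differences are constant, so g has degree 2.
Fitting a degree-2 polynomial gives g(t) = -2t² - 2t - 5.
Then g(8) = -149.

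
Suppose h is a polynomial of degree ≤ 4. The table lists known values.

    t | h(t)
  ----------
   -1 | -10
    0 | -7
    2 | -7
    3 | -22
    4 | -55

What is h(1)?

-4

Write h(t) = at^4 + bt³ + ct² + dt + e; the 5 given values yield a linear system in the 5 coefficients.
Solving, the leading coefficient vanishes, and h(t) = -t³ + 4t - 7.
Then h(1) = -4.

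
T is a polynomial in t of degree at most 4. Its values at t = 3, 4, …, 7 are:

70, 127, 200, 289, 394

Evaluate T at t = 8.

First differences: 57, 73, 89, 105. Second differences: 16, 16, 16.
Level-2 differences are constant, so T has degree 2.
Extending the table by one column gives the next first difference 121, so T(8) = 394 + 121 = 515.

515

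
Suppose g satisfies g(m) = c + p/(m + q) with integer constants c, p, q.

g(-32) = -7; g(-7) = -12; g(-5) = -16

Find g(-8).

-11

(g(m) − c)(m + q) = p for each data point; the three points give a linear system in c and q, then p follows.
Solving: c = -6, q = 2, p = 30, so g(m) = -6 + 30/(m + 2).
Then g(-8) = -6 + 30/(-6) = -11.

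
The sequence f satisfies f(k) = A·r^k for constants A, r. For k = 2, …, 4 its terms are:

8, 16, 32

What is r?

2

Consecutive ratio: 16/8 = 2, and 32/16 = 2, so r = 2.
Then A·2^2 = 8 gives A = 2, and f(k) = 2·2^k.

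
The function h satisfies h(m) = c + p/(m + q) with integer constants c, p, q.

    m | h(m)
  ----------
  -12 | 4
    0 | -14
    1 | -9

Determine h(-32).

(h(m) − c)(m + q) = p for each data point; the three points give a linear system in c and q, then p follows.
Solving: c = 1, q = 2, p = -30, so h(m) = 1 − 30/(m + 2).
Then h(-32) = 1 − 30/(-30) = 2.

2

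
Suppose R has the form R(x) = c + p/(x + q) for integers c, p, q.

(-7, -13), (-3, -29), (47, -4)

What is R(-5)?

-17

(R(x) − c)(x + q) = p for each data point; the three points give a linear system in c and q, then p follows.
Solving: c = -5, q = 1, p = 48, so R(x) = -5 + 48/(x + 1).
Then R(-5) = -5 + 48/(-4) = -17.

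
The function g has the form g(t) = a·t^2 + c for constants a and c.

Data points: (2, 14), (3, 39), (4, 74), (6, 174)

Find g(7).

From g(2) = 14 and g(3) = 39: 4a + c = 14 and 9a + c = 39.
Subtracting: 5a = 25, so a = 5; then c = 14 − 5·4 = -6.
So g(t) = 5t² − 6, and g(7) = 239.

239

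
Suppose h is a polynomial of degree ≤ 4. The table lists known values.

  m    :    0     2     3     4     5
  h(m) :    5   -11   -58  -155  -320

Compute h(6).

-571

Write h(m) = am^4 + bm³ + cm² + dm + e; the 5 given values yield a linear system in the 5 coefficients.
Solving, the leading coefficient vanishes, and h(m) = -3m³ + 2m² + 5.
Then h(6) = -571.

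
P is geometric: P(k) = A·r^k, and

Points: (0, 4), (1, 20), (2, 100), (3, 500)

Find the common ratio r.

Consecutive ratio: 20/4 = 5, and 100/20 = 5, so r = 5.
Then A·5^0 = 4 gives A = 4, and P(k) = 4·5^k.

5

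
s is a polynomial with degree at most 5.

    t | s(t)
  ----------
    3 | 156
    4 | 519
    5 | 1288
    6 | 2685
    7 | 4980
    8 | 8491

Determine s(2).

25

Write s(t) = at^5 + bt^4 + ct³ + dt² + et + p; the 6 given values yield a linear system in the 6 coefficients.
Solving, the leading coefficient vanishes, and s(t) = 2t^4 + t³ - 3t² - 3t + 3.
Then s(2) = 25.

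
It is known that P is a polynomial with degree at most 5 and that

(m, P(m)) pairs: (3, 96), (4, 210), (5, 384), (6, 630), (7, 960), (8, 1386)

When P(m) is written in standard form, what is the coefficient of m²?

First differences: 114, 174, 246, 330, 426. Second differences: 60, 72, 84, 96. Third differences: 12, 12, 12.
Level-3 differences are constant, so P has degree 3.
Fitting a degree-3 polynomial gives P(m) = 2m³ + 6m² - 2m - 6.
The coefficient of m² is 6.

6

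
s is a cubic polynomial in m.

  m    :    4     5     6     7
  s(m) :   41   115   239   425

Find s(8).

Write s(m) = am³ + bm² + cm + d; the 4 given values yield a linear system in the 4 coefficients.
Solving, s(m) = 2m³ - 5m² - 3m + 5.
Then s(8) = 685.

685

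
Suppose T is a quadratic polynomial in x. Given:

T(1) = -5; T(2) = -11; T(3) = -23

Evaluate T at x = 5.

-65

Write T(x) = ax² + bx + c; the 3 given values yield a linear system in the 3 coefficients.
Solving, T(x) = -3x² + 3x - 5.
Then T(5) = -65.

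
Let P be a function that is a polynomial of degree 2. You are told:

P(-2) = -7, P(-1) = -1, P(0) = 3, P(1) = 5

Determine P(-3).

Write P(x) = ax² + bx + c; the 4 given values yield a linear system in the 3 coefficients.
Solving, P(x) = -x² + 3x + 3.
Then P(-3) = -15.

-15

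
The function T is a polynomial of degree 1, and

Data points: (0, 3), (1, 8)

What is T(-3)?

Write T(n) = an + b; the 2 given values yield a linear system in the 2 coefficients.
Solving, T(n) = 5n + 3.
Then T(-3) = -12.

-12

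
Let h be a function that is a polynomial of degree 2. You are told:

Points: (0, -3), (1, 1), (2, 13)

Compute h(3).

33

Write h(x) = ax² + bx + c; the 3 given values yield a linear system in the 3 coefficients.
Solving, h(x) = 4x² - 3.
Then h(3) = 33.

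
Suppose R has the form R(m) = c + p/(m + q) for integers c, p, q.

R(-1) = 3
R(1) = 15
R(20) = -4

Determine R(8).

(R(m) − c)(m + q) = p for each data point; the three points give a linear system in c and q, then p follows.
Solving: c = -3, q = -2, p = -18, so R(m) = -3 − 18/(m − 2).
Then R(8) = -3 − 18/6 = -6.

-6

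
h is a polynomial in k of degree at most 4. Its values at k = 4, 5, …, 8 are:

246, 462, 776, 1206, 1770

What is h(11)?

First differences: 216, 314, 430, 564. Second differences: 98, 116, 134. Third differences: 18, 18.
Level-3 differences are constant, so h has degree 3.
Fitting a degree-3 polynomial gives h(k) = 3k³ + 4k² - 3k + 2.
Then h(11) = 4446.

4446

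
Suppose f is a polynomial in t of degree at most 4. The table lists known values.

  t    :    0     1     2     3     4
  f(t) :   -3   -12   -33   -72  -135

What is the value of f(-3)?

First differences: -9, -21, -39, -63. Second differences: -12, -18, -24. Third differences: -6, -6.
Level-3 differences are constant, so f has degree 3.
Fitting a degree-3 polynomial gives f(t) = -t³ - 3t² - 5t - 3.
Then f(-3) = 12.

12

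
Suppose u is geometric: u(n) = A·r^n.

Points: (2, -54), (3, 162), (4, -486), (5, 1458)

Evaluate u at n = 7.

Consecutive ratio: 162/(-54) = -3, and -486/162 = -3, so r = -3.
Then A·(-3)^2 = -54 gives A = -6, and u(n) = -6·(-3)^n.
u(7) = -6·(-3)^7 = 13122.

13122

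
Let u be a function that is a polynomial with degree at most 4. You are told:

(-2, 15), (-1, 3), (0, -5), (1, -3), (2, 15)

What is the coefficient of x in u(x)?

First differences: -12, -8, 2, 18. Second differences: 4, 10, 16. Third differences: 6, 6.
Level-3 differences are constant, so u has degree 3.
Fitting a degree-3 polynomial gives u(x) = x³ + 5x² - 4x - 5.
The coefficient of x is -4.

-4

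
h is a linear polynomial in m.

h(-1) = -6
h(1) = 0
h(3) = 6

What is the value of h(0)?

Write h(m) = am + b; the 3 given values yield a linear system in the 2 coefficients.
Solving, h(m) = 3m - 3.
Then h(0) = -3.

-3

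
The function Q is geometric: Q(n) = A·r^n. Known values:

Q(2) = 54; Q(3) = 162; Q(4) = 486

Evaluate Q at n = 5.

1458

Consecutive ratio: 162/54 = 3, and 486/162 = 3, so r = 3.
Then A·3^2 = 54 gives A = 6, and Q(n) = 6·3^n.
Q(5) = 6·3^5 = 1458.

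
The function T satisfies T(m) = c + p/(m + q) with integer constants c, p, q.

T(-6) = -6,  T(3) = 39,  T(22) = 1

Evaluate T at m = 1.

-41

(T(m) − c)(m + q) = p for each data point; the three points give a linear system in c and q, then p follows.
Solving: c = -1, q = -2, p = 40, so T(m) = -1 + 40/(m − 2).
Then T(1) = -1 + 40/(-1) = -41.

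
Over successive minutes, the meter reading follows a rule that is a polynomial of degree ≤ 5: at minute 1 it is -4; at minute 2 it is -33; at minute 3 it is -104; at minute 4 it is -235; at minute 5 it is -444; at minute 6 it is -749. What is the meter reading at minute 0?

Write the value at m as u(m).
First differences: -29, -71, -131, -209, -305. Second differences: -42, -60, -78, -96. Third differences: -18, -18, -18.
Level-3 differences are constant, so u has degree 3.
Fitting a degree-3 polynomial gives u(m) = -3m³ - 3m² + m + 1.
Then u(0) = 1.

1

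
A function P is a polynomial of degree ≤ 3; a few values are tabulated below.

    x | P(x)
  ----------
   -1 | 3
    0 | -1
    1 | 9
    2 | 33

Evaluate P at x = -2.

Write P(x) = ax³ + bx² + cx + d; the 4 given values yield a linear system in the 4 coefficients.
Solving, the leading coefficient vanishes, and P(x) = 7x² + 3x - 1.
Then P(-2) = 21.

21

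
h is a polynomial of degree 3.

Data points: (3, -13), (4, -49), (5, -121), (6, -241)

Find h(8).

-673

Write h(m) = am³ + bm² + cm + d; the 4 given values yield a linear system in the 4 coefficients.
Solving, h(m) = -2m³ + 6m² - 4m - 1.
Then h(8) = -673.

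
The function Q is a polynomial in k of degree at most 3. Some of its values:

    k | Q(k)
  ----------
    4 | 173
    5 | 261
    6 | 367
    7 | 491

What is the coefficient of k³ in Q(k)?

Write Q(k) = ak³ + bk² + ck + d; the 4 given values yield a linear system in the 4 coefficients.
Solving, the leading coefficient vanishes, and Q(k) = 9k² + 7k + 1.
The coefficient of k³ is 0.

0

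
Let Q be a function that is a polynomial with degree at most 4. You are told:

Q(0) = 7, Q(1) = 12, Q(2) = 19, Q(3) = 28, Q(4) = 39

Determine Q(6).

First differences: 5, 7, 9, 11. Second differences: 2, 2, 2.
Level-2 differences are constant, so Q has degree 2.
Fitting a degree-2 polynomial gives Q(x) = x² + 4x + 7.
Then Q(6) = 67.

67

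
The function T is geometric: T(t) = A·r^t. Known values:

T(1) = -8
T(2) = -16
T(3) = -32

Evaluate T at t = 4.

Consecutive ratio: -16/(-8) = 2, and -32/(-16) = 2, so r = 2.
Then A·2^1 = -8 gives A = -4, and T(t) = -4·2^t.
T(4) = -4·2^4 = -64.

-64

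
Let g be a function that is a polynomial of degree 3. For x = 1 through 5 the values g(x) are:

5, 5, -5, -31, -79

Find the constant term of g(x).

First differences: 0, -10, -26, -48. Second differences: -10, -16, -22. Third differences: -6, -6.
Level-3 differences are constant, so g has degree 3.
Fitting a degree-3 polynomial gives g(x) = -x³ + x² + 4x + 1.
The constant term is g(0) = 1.

1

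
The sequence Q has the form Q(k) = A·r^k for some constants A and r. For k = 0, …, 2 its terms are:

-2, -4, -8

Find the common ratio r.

Consecutive ratio: -4/(-2) = 2, and -8/(-4) = 2, so r = 2.
Then A·2^0 = -2 gives A = -2, and Q(k) = -2·2^k.

2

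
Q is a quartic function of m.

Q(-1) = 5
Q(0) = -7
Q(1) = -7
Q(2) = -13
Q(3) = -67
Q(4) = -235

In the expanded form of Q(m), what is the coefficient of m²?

7

First differences: -12, 0, -6, -54, -168. Second differences: 12, -6, -48, -114. Third differences: -18, -42, -66. Fourth differences: -24, -24.
Level-4 differences are constant, so Q has degree 4.
Fitting a degree-4 polynomial gives Q(m) = -m^4 - m³ + 7m² - 5m - 7.
The coefficient of m² is 7.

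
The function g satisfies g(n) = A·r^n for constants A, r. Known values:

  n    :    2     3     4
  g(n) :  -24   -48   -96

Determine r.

2

Consecutive ratio: -48/(-24) = 2, and -96/(-48) = 2, so r = 2.
Then A·2^2 = -24 gives A = -6, and g(n) = -6·2^n.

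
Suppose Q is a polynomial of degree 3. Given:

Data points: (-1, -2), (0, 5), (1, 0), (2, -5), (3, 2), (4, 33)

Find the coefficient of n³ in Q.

First differences: 7, -5, -5, 7, 31. Second differences: -12, 0, 12, 24. Third differences: 12, 12, 12.
Level-3 differences are constant, so Q has degree 3.
Fitting a degree-3 polynomial gives Q(n) = 2n³ - 6n² - n + 5.
The coefficient of n³ is 2.

2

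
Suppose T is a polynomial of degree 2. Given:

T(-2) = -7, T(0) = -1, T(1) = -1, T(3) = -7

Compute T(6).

-31

Write T(t) = at² + bt + c; the 4 given values yield a linear system in the 3 coefficients.
Solving, T(t) = -t² + t - 1.
Then T(6) = -31.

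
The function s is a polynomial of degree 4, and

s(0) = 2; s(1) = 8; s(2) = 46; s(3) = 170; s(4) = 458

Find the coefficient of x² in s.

Write s(x) = ax^4 + bx³ + cx² + dx + e; the 5 given values yield a linear system in the 5 coefficients.
Solving, s(x) = x^4 + 3x³ + 2x + 2.
The coefficient of x² is 0.

0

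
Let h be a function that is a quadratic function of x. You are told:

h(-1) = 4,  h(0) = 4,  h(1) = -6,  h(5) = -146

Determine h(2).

-26

Write h(x) = ax² + bx + c; the 4 given values yield a linear system in the 3 coefficients.
Solving, h(x) = -5x² - 5x + 4.
Then h(2) = -26.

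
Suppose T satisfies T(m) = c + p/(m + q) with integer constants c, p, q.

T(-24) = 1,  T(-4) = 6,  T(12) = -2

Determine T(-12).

2

(T(m) − c)(m + q) = p for each data point; the three points give a linear system in c and q, then p follows.
Solving: c = 0, q = 0, p = -24, so T(m) = -24/(m + 0).
Then T(-12) = 0 − 24/(-12) = 2.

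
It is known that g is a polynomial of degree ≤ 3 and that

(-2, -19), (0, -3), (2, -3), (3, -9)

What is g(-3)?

-33

Write g(k) = ak³ + bk² + ck + d; the 4 given values yield a linear system in the 4 coefficients.
Solving, the leading coefficient vanishes, and g(k) = -2k² + 4k - 3.
Then g(-3) = -33.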